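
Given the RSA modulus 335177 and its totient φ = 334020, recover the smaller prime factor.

φ(n) = (p−1)(q−1) = n − (p+q) + 1, so p + q = 335177 − 334020 + 1 = 1158.
p and q are the roots of t² − 1158t + 335177 = 0.
Discriminant: 1158² − 4·335177 = 1340964 − 1340708 = 256; √256 = 16.
q = (1158 − 16)/2 = 571, p = (1158 + 16)/2 = 587.
Check: 571 · 587 = 335177.

571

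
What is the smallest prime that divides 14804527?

14804527 is odd.
Digit sum 31, not divisible by 3.
Ends in 7: not divisible by 5.
7: 14804527 = 7·2114932 + 3
11: 14804527 = 11·1345866 + 1
13: 14804527 = 13·1138809 + 10
17: 14804527 = 17·870854 + 9
19: 14804527 = 19·779185 + 12
23: 14804527 = 23·643675 + 2
29: 14804527 = 29·510500 + 27
31: 14804527 = 31·477565 + 12
37: 14804527 = 37·400122 + 13
41: 14804527 = 41·361086 + 1
43: 14804527 = 43·344291 + 14
47: 14804527 = 47·314989 + 44
53: 14804527 = 53·279330 + 37
59: 14804527 = 59·250924 + 11
61: 14804527 = 61·242697 + 10
67: 14804527 = 67·220963 + 6
71: 14804527 = 71·208514 + 33
73: 14804527 = 73·202801 + 54
79: 14804527 = 79·187399 + 6
83: 14804527 = 83·178367 + 66
89: 14804527 = 89·166343

89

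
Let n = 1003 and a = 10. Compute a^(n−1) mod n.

10^1 ≡ 10 (mod 1003)
10^2 ≡ 10^2 = 100 ≡ 100 (mod 1003)
10^4 ≡ 100^2 = 10000 ≡ 973 (mod 1003)
10^8 ≡ 973^2 = 946729 ≡ 900 (mod 1003)
10^16 ≡ 900^2 = 810000 ≡ 579 (mod 1003)
10^32 ≡ 579^2 = 335241 ≡ 239 (mod 1003)
10^64 ≡ 239^2 = 57121 ≡ 953 (mod 1003)
10^128 ≡ 953^2 = 908209 ≡ 494 (mod 1003)
10^256 ≡ 494^2 = 244036 ≡ 307 (mod 1003)
10^512 ≡ 307^2 = 94249 ≡ 970 (mod 1003)
1002 = 512 + 256 + 128 + 64 + 32 + 8 + 2 in binary powers of 2.
So 10^1002 ≡ 970 · 307 · 494 · 953 · 239 · 900 · 100 ≡ 461 (mod 1003).
Since 461 ≠ 1, base 10 is a Fermat witness: 1003 is composite.

461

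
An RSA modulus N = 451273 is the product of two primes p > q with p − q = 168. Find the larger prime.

Since p = q + 168, we have 451273 = q(q + 168), so q² + 168q − 451273 = 0.
Discriminant: 168² + 4·451273 = 28224 + 1805092 = 1833316; √1833316 = 1354.
q = (−168 + 1354)/2 = 593, and p = q + 168 = 761.
Check: 593 · 761 = 451273.

761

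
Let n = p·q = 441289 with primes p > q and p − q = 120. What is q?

Since p = q + 120, we have 441289 = q(q + 120), so q² + 120q − 441289 = 0.
Discriminant: 120² + 4·441289 = 14400 + 1765156 = 1779556; √1779556 = 1334.
q = (−120 + 1334)/2 = 607, and p = q + 120 = 727.
Check: 607 · 727 = 441289.

607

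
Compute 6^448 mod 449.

6^1 ≡ 6 (mod 449)
6^2 ≡ 6^2 = 36 ≡ 36 (mod 449)
6^4 ≡ 36^2 = 1296 ≡ 398 (mod 449)
6^8 ≡ 398^2 = 158404 ≡ 356 (mod 449)
6^16 ≡ 356^2 = 126736 ≡ 118 (mod 449)
6^32 ≡ 118^2 = 13924 ≡ 5 (mod 449)
6^64 ≡ 5^2 = 25 ≡ 25 (mod 449)
6^128 ≡ 25^2 = 625 ≡ 176 (mod 449)
6^256 ≡ 176^2 = 30976 ≡ 444 (mod 449)
448 = 256 + 128 + 64 in binary powers of 2.
So 6^448 ≡ 444 · 176 · 25 ≡ 1 (mod 449).
Since the result is 1, base 6 gives no evidence that 449 is composite.

1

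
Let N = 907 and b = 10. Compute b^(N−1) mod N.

10^1 ≡ 10 (mod 907)
10^2 ≡ 10^2 = 100 ≡ 100 (mod 907)
10^4 ≡ 100^2 = 10000 ≡ 23 (mod 907)
10^8 ≡ 23^2 = 529 ≡ 529 (mod 907)
10^16 ≡ 529^2 = 279841 ≡ 485 (mod 907)
10^32 ≡ 485^2 = 235225 ≡ 312 (mod 907)
10^64 ≡ 312^2 = 97344 ≡ 295 (mod 907)
10^128 ≡ 295^2 = 87025 ≡ 860 (mod 907)
10^256 ≡ 860^2 = 739600 ≡ 395 (mod 907)
10^512 ≡ 395^2 = 156025 ≡ 21 (mod 907)
906 = 512 + 256 + 128 + 8 + 2 in binary powers of 2.
So 10^906 ≡ 21 · 395 · 860 · 529 · 100 ≡ 1 (mod 907).
Since the result is 1, base 10 gives no evidence that 907 is composite.

1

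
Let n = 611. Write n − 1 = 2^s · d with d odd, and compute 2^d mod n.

487

611 − 1 = 610 = 2^1 · 305, so d = 305.
2^1 ≡ 2 (mod 611)
2^2 ≡ 2^2 = 4 ≡ 4 (mod 611)
2^4 ≡ 4^2 = 16 ≡ 16 (mod 611)
2^8 ≡ 16^2 = 256 ≡ 256 (mod 611)
2^16 ≡ 256^2 = 65536 ≡ 159 (mod 611)
2^32 ≡ 159^2 = 25281 ≡ 230 (mod 611)
2^64 ≡ 230^2 = 52900 ≡ 354 (mod 611)
2^128 ≡ 354^2 = 125316 ≡ 61 (mod 611)
2^256 ≡ 61^2 = 3721 ≡ 55 (mod 611)
305 = 256 + 32 + 16 + 1 in binary powers of 2.
So 2^305 ≡ 55 · 230 · 159 · 2 ≡ 487 (mod 611).
Squaring chain: 487; never reaches −1, so base 2 is a Miller–Rabin witness that 611 is composite.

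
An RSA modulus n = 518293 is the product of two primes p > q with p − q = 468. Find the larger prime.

Since p = q + 468, we have 518293 = q(q + 468), so q² + 468q − 518293 = 0.
Discriminant: 468² + 4·518293 = 219024 + 2073172 = 2292196; √2292196 = 1514.
q = (−468 + 1514)/2 = 523, and p = q + 468 = 991.
Check: 523 · 991 = 518293.

991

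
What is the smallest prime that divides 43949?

43949 is odd.
Digit sum 29, not divisible by 3.
Ends in 9: not divisible by 5.
7: 43949 = 7·6278 + 3
11: 43949 = 11·3995 + 4
13: 43949 = 13·3380 + 9
17: 43949 = 17·2585 + 4
19: 43949 = 19·2313 + 2
23: 43949 = 23·1910 + 19
29: 43949 = 29·1515 + 14
31: 43949 = 31·1417 + 22
37: 43949 = 37·1187 + 30
41: 43949 = 41·1071 + 38
43: 43949 = 43·1022 + 3
47: 43949 = 47·935 + 4
53: 43949 = 53·829 + 12
59: 43949 = 59·744 + 53
61: 43949 = 61·720 + 29
67: 43949 = 67·655 + 64
71: 43949 = 71·619

71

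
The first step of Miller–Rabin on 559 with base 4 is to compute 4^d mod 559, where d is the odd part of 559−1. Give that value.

559 − 1 = 558 = 2^1 · 279, so d = 279.
4^1 ≡ 4 (mod 559)
4^2 ≡ 4^2 = 16 ≡ 16 (mod 559)
4^4 ≡ 16^2 = 256 ≡ 256 (mod 559)
4^8 ≡ 256^2 = 65536 ≡ 133 (mod 559)
4^16 ≡ 133^2 = 17689 ≡ 360 (mod 559)
4^32 ≡ 360^2 = 129600 ≡ 471 (mod 559)
4^64 ≡ 471^2 = 221841 ≡ 477 (mod 559)
4^128 ≡ 477^2 = 227529 ≡ 16 (mod 559)
4^256 ≡ 16^2 = 256 ≡ 256 (mod 559)
279 = 256 + 16 + 4 + 2 + 1 in binary powers of 2.
So 4^279 ≡ 256 · 360 · 256 · 16 · 4 ≡ 441 (mod 559).
Squaring chain: 441; never reaches −1, so base 4 is a Miller–Rabin witness that 559 is composite.

441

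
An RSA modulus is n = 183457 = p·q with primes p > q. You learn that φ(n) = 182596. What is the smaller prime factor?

383

φ(n) = (p−1)(q−1) = n − (p+q) + 1, so p + q = 183457 − 182596 + 1 = 862.
p and q are the roots of t² − 862t + 183457 = 0.
Discriminant: 862² − 4·183457 = 743044 − 733828 = 9216; √9216 = 96.
q = (862 − 96)/2 = 383, p = (862 + 96)/2 = 479.
Check: 383 · 479 = 183457.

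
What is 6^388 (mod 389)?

1

6^1 ≡ 6 (mod 389)
6^2 ≡ 6^2 = 36 ≡ 36 (mod 389)
6^4 ≡ 36^2 = 1296 ≡ 129 (mod 389)
6^8 ≡ 129^2 = 16641 ≡ 303 (mod 389)
6^16 ≡ 303^2 = 91809 ≡ 5 (mod 389)
6^32 ≡ 5^2 = 25 ≡ 25 (mod 389)
6^64 ≡ 25^2 = 625 ≡ 236 (mod 389)
6^128 ≡ 236^2 = 55696 ≡ 69 (mod 389)
6^256 ≡ 69^2 = 4761 ≡ 93 (mod 389)
388 = 256 + 128 + 4 in binary powers of 2.
So 6^388 ≡ 93 · 69 · 129 ≡ 1 (mod 389).
Since the result is 1, base 6 gives no evidence that 389 is composite.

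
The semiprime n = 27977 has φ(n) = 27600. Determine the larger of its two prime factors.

φ(n) = (p−1)(q−1) = n − (p+q) + 1, so p + q = 27977 − 27600 + 1 = 378.
p and q are the roots of t² − 378t + 27977 = 0.
Discriminant: 378² − 4·27977 = 142884 − 111908 = 30976; √30976 = 176.
q = (378 − 176)/2 = 101, p = (378 + 176)/2 = 277.
Check: 101 · 277 = 27977.

277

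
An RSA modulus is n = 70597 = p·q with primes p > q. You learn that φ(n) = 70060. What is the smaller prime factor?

φ(n) = (p−1)(q−1) = n − (p+q) + 1, so p + q = 70597 − 70060 + 1 = 538.
p and q are the roots of t² − 538t + 70597 = 0.
Discriminant: 538² − 4·70597 = 289444 − 282388 = 7056; √7056 = 84.
q = (538 − 84)/2 = 227, p = (538 + 84)/2 = 311.
Check: 227 · 311 = 70597.

227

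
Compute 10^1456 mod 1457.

754

10^1 ≡ 10 (mod 1457)
10^2 ≡ 10^2 = 100 ≡ 100 (mod 1457)
10^4 ≡ 100^2 = 10000 ≡ 1258 (mod 1457)
10^8 ≡ 1258^2 = 1582564 ≡ 262 (mod 1457)
10^16 ≡ 262^2 = 68644 ≡ 165 (mod 1457)
10^32 ≡ 165^2 = 27225 ≡ 999 (mod 1457)
10^64 ≡ 999^2 = 998001 ≡ 1413 (mod 1457)
10^128 ≡ 1413^2 = 1996569 ≡ 479 (mod 1457)
10^256 ≡ 479^2 = 229441 ≡ 692 (mod 1457)
10^512 ≡ 692^2 = 478864 ≡ 968 (mod 1457)
10^1024 ≡ 968^2 = 937024 ≡ 173 (mod 1457)
1456 = 1024 + 256 + 128 + 32 + 16 in binary powers of 2.
So 10^1456 ≡ 173 · 692 · 479 · 999 · 165 ≡ 754 (mod 1457).
Since 754 ≠ 1, base 10 is a Fermat witness: 1457 is composite.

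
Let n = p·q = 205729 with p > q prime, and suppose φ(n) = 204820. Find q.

φ(n) = (p−1)(q−1) = n − (p+q) + 1, so p + q = 205729 − 204820 + 1 = 910.
p and q are the roots of t² − 910t + 205729 = 0.
Discriminant: 910² − 4·205729 = 828100 − 822916 = 5184; √5184 = 72.
q = (910 − 72)/2 = 419, p = (910 + 72)/2 = 491.
Check: 419 · 491 = 205729.

419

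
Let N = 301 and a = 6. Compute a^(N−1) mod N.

1

6^1 ≡ 6 (mod 301)
6^2 ≡ 6^2 = 36 ≡ 36 (mod 301)
6^4 ≡ 36^2 = 1296 ≡ 92 (mod 301)
6^8 ≡ 92^2 = 8464 ≡ 36 (mod 301)
6^16 ≡ 36^2 = 1296 ≡ 92 (mod 301)
6^32 ≡ 92^2 = 8464 ≡ 36 (mod 301)
6^64 ≡ 36^2 = 1296 ≡ 92 (mod 301)
6^128 ≡ 92^2 = 8464 ≡ 36 (mod 301)
6^256 ≡ 36^2 = 1296 ≡ 92 (mod 301)
300 = 256 + 32 + 8 + 4 in binary powers of 2.
So 6^300 ≡ 92 · 36 · 36 · 92 ≡ 1 (mod 301).
Since the result is 1, base 6 gives no evidence that 301 is composite.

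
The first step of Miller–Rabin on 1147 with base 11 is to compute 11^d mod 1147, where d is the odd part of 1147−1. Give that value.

184

1147 − 1 = 1146 = 2^1 · 573, so d = 573.
11^1 ≡ 11 (mod 1147)
11^2 ≡ 11^2 = 121 ≡ 121 (mod 1147)
11^4 ≡ 121^2 = 14641 ≡ 877 (mod 1147)
11^8 ≡ 877^2 = 769129 ≡ 639 (mod 1147)
11^16 ≡ 639^2 = 408321 ≡ 1136 (mod 1147)
11^32 ≡ 1136^2 = 1290496 ≡ 121 (mod 1147)
11^64 ≡ 121^2 = 14641 ≡ 877 (mod 1147)
11^128 ≡ 877^2 = 769129 ≡ 639 (mod 1147)
11^256 ≡ 639^2 = 408321 ≡ 1136 (mod 1147)
11^512 ≡ 1136^2 = 1290496 ≡ 121 (mod 1147)
573 = 512 + 32 + 16 + 8 + 4 + 1 in binary powers of 2.
So 11^573 ≡ 121 · 121 · 1136 · 639 · 877 · 11 ≡ 184 (mod 1147).
Squaring chain: 184; never reaches −1, so base 11 is a Miller–Rabin witness that 1147 is composite.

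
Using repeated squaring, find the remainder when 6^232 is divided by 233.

6^1 ≡ 6 (mod 233)
6^2 ≡ 6^2 = 36 ≡ 36 (mod 233)
6^4 ≡ 36^2 = 1296 ≡ 131 (mod 233)
6^8 ≡ 131^2 = 17161 ≡ 152 (mod 233)
6^16 ≡ 152^2 = 23104 ≡ 37 (mod 233)
6^32 ≡ 37^2 = 1369 ≡ 204 (mod 233)
6^64 ≡ 204^2 = 41616 ≡ 142 (mod 233)
6^128 ≡ 142^2 = 20164 ≡ 126 (mod 233)
232 = 128 + 64 + 32 + 8 in binary powers of 2.
So 6^232 ≡ 126 · 142 · 204 · 152 ≡ 1 (mod 233).
Since the result is 1, base 6 gives no evidence that 233 is composite.

1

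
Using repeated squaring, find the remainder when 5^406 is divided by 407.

5^1 ≡ 5 (mod 407)
5^2 ≡ 5^2 = 25 ≡ 25 (mod 407)
5^4 ≡ 25^2 = 625 ≡ 218 (mod 407)
5^8 ≡ 218^2 = 47524 ≡ 312 (mod 407)
5^16 ≡ 312^2 = 97344 ≡ 71 (mod 407)
5^32 ≡ 71^2 = 5041 ≡ 157 (mod 407)
5^64 ≡ 157^2 = 24649 ≡ 229 (mod 407)
5^128 ≡ 229^2 = 52441 ≡ 345 (mod 407)
5^256 ≡ 345^2 = 119025 ≡ 181 (mod 407)
406 = 256 + 128 + 16 + 4 + 2 in binary powers of 2.
So 5^406 ≡ 181 · 345 · 71 · 218 · 25 ≡ 104 (mod 407).
Since 104 ≠ 1, base 5 is a Fermat witness: 407 is composite.

104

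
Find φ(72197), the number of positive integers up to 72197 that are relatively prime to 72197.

66528

Factor: 72197 = 23 · 43 · 73.
φ(72197) = (23−1) · (43−1) · (73−1) = 22 · 42 · 72 = 66528.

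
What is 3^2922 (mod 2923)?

433

3^1 ≡ 3 (mod 2923)
3^2 ≡ 3^2 = 9 ≡ 9 (mod 2923)
3^4 ≡ 9^2 = 81 ≡ 81 (mod 2923)
3^8 ≡ 81^2 = 6561 ≡ 715 (mod 2923)
3^16 ≡ 715^2 = 511225 ≡ 2623 (mod 2923)
3^32 ≡ 2623^2 = 6880129 ≡ 2310 (mod 2923)
3^64 ≡ 2310^2 = 5336100 ≡ 1625 (mod 2923)
3^128 ≡ 1625^2 = 2640625 ≡ 1156 (mod 2923)
3^256 ≡ 1156^2 = 1336336 ≡ 525 (mod 2923)
3^512 ≡ 525^2 = 275625 ≡ 863 (mod 2923)
3^1024 ≡ 863^2 = 744769 ≡ 2327 (mod 2923)
3^2048 ≡ 2327^2 = 5414929 ≡ 1533 (mod 2923)
2922 = 2048 + 512 + 256 + 64 + 32 + 8 + 2 in binary powers of 2.
So 3^2922 ≡ 1533 · 863 · 525 · 1625 · 2310 · 715 · 9 ≡ 433 (mod 2923).
Since 433 ≠ 1, base 3 is a Fermat witness: 2923 is composite.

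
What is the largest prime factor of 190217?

97

190217 = 37 · 5141
5141 = 53 · 97
97 is prime.
So 190217 = 37 · 53 · 97; the largest prime factor is 97.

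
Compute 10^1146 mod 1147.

10^1 ≡ 10 (mod 1147)
10^2 ≡ 10^2 = 100 ≡ 100 (mod 1147)
10^4 ≡ 100^2 = 10000 ≡ 824 (mod 1147)
10^8 ≡ 824^2 = 678976 ≡ 1099 (mod 1147)
10^16 ≡ 1099^2 = 1207801 ≡ 10 (mod 1147)
10^32 ≡ 10^2 = 100 ≡ 100 (mod 1147)
10^64 ≡ 100^2 = 10000 ≡ 824 (mod 1147)
10^128 ≡ 824^2 = 678976 ≡ 1099 (mod 1147)
10^256 ≡ 1099^2 = 1207801 ≡ 10 (mod 1147)
10^512 ≡ 10^2 = 100 ≡ 100 (mod 1147)
10^1024 ≡ 100^2 = 10000 ≡ 824 (mod 1147)
1146 = 1024 + 64 + 32 + 16 + 8 + 2 in binary powers of 2.
So 10^1146 ≡ 824 · 824 · 100 · 10 · 1099 · 100 ≡ 963 (mod 1147).
Since 963 ≠ 1, base 10 is a Fermat witness: 1147 is composite.

963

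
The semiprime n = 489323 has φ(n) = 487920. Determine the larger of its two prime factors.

φ(n) = (p−1)(q−1) = n − (p+q) + 1, so p + q = 489323 − 487920 + 1 = 1404.
p and q are the roots of t² − 1404t + 489323 = 0.
Discriminant: 1404² − 4·489323 = 1971216 − 1957292 = 13924; √13924 = 118.
q = (1404 − 118)/2 = 643, p = (1404 + 118)/2 = 761.
Check: 643 · 761 = 489323.

761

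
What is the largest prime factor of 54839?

54839 = 29 · 1891
1891 = 31 · 61
61 is prime.
So 54839 = 29 · 31 · 61; the largest prime factor is 61.

61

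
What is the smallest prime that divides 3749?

23

3749 is odd.
Digit sum 23, not divisible by 3.
Ends in 9: not divisible by 5.
7: 3749 = 7·535 + 4
11: 3749 = 11·340 + 9
13: 3749 = 13·288 + 5
17: 3749 = 17·220 + 9
19: 3749 = 19·197 + 6
23: 3749 = 23·163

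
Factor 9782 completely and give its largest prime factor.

73

9782 = 2 · 4891
4891 = 67 · 73
73 is prime.
So 9782 = 2 · 67 · 73; the largest prime factor is 73.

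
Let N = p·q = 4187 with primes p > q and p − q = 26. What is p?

Since p = q + 26, we have 4187 = q(q + 26), so q² + 26q − 4187 = 0.
Discriminant: 26² + 4·4187 = 676 + 16748 = 17424; √17424 = 132.
q = (−26 + 132)/2 = 53, and p = q + 26 = 79.
Check: 53 · 79 = 4187.

79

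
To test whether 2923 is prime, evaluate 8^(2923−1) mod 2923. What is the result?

8^1 ≡ 8 (mod 2923)
8^2 ≡ 8^2 = 64 ≡ 64 (mod 2923)
8^4 ≡ 64^2 = 4096 ≡ 1173 (mod 2923)
8^8 ≡ 1173^2 = 1375929 ≡ 2119 (mod 2923)
8^16 ≡ 2119^2 = 4490161 ≡ 433 (mod 2923)
8^32 ≡ 433^2 = 187489 ≡ 417 (mod 2923)
8^64 ≡ 417^2 = 173889 ≡ 1432 (mod 2923)
8^128 ≡ 1432^2 = 2050624 ≡ 1601 (mod 2923)
8^256 ≡ 1601^2 = 2563201 ≡ 2653 (mod 2923)
8^512 ≡ 2653^2 = 7038409 ≡ 2748 (mod 2923)
8^1024 ≡ 2748^2 = 7551504 ≡ 1395 (mod 2923)
8^2048 ≡ 1395^2 = 1946025 ≡ 2230 (mod 2923)
2922 = 2048 + 512 + 256 + 64 + 32 + 8 + 2 in binary powers of 2.
So 8^2922 ≡ 2230 · 2748 · 2653 · 1432 · 417 · 2119 · 64 ≡ 1553 (mod 2923).
Since 1553 ≠ 1, base 8 is a Fermat witness: 2923 is composite.

1553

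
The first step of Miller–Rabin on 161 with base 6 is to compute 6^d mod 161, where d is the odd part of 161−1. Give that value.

48

161 − 1 = 160 = 2^5 · 5, so d = 5.
6^1 ≡ 6 (mod 161)
6^2 ≡ 6^2 = 36 ≡ 36 (mod 161)
6^4 ≡ 36^2 = 1296 ≡ 8 (mod 161)
5 = 4 + 1 in binary powers of 2.
So 6^5 ≡ 8 · 6 ≡ 48 (mod 161).
Squaring chain: 48 → 50 → 85 → 141 → 78; never reaches −1, so base 6 is a Miller–Rabin witness that 161 is composite.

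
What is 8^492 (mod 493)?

8^1 ≡ 8 (mod 493)
8^2 ≡ 8^2 = 64 ≡ 64 (mod 493)
8^4 ≡ 64^2 = 4096 ≡ 152 (mod 493)
8^8 ≡ 152^2 = 23104 ≡ 426 (mod 493)
8^16 ≡ 426^2 = 181476 ≡ 52 (mod 493)
8^32 ≡ 52^2 = 2704 ≡ 239 (mod 493)
8^64 ≡ 239^2 = 57121 ≡ 426 (mod 493)
8^128 ≡ 426^2 = 181476 ≡ 52 (mod 493)
8^256 ≡ 52^2 = 2704 ≡ 239 (mod 493)
492 = 256 + 128 + 64 + 32 + 8 + 4 in binary powers of 2.
So 8^492 ≡ 239 · 52 · 426 · 239 · 426 · 152 ≡ 458 (mod 493).
Since 458 ≠ 1, base 8 is a Fermat witness: 493 is composite.

458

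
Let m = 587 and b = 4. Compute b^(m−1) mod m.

1

4^1 ≡ 4 (mod 587)
4^2 ≡ 4^2 = 16 ≡ 16 (mod 587)
4^4 ≡ 16^2 = 256 ≡ 256 (mod 587)
4^8 ≡ 256^2 = 65536 ≡ 379 (mod 587)
4^16 ≡ 379^2 = 143641 ≡ 413 (mod 587)
4^32 ≡ 413^2 = 170569 ≡ 339 (mod 587)
4^64 ≡ 339^2 = 114921 ≡ 456 (mod 587)
4^128 ≡ 456^2 = 207936 ≡ 138 (mod 587)
4^256 ≡ 138^2 = 19044 ≡ 260 (mod 587)
4^512 ≡ 260^2 = 67600 ≡ 95 (mod 587)
586 = 512 + 64 + 8 + 2 in binary powers of 2.
So 4^586 ≡ 95 · 456 · 379 · 16 ≡ 1 (mod 587).
Since the result is 1, base 4 gives no evidence that 587 is composite.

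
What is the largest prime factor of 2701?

2701 = 37 · 73
73 is prime.
So 2701 = 37 · 73; the largest prime factor is 73.

73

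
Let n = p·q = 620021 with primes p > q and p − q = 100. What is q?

739

Since p = q + 100, we have 620021 = q(q + 100), so q² + 100q − 620021 = 0.
Discriminant: 100² + 4·620021 = 10000 + 2480084 = 2490084; √2490084 = 1578.
q = (−100 + 1578)/2 = 739, and p = q + 100 = 839.
Check: 739 · 839 = 620021.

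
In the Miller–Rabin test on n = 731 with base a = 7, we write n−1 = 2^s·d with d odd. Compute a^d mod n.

295

731 − 1 = 730 = 2^1 · 365, so d = 365.
7^1 ≡ 7 (mod 731)
7^2 ≡ 7^2 = 49 ≡ 49 (mod 731)
7^4 ≡ 49^2 = 2401 ≡ 208 (mod 731)
7^8 ≡ 208^2 = 43264 ≡ 135 (mod 731)
7^16 ≡ 135^2 = 18225 ≡ 681 (mod 731)
7^32 ≡ 681^2 = 463761 ≡ 307 (mod 731)
7^64 ≡ 307^2 = 94249 ≡ 681 (mod 731)
7^128 ≡ 681^2 = 463761 ≡ 307 (mod 731)
7^256 ≡ 307^2 = 94249 ≡ 681 (mod 731)
365 = 256 + 64 + 32 + 8 + 4 + 1 in binary powers of 2.
So 7^365 ≡ 681 · 681 · 307 · 135 · 208 · 7 ≡ 295 (mod 731).
Squaring chain: 295; never reaches −1, so base 7 is a Miller–Rabin witness that 731 is composite.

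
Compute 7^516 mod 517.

7^1 ≡ 7 (mod 517)
7^2 ≡ 7^2 = 49 ≡ 49 (mod 517)
7^4 ≡ 49^2 = 2401 ≡ 333 (mod 517)
7^8 ≡ 333^2 = 110889 ≡ 251 (mod 517)
7^16 ≡ 251^2 = 63001 ≡ 444 (mod 517)
7^32 ≡ 444^2 = 197136 ≡ 159 (mod 517)
7^64 ≡ 159^2 = 25281 ≡ 465 (mod 517)
7^128 ≡ 465^2 = 216225 ≡ 119 (mod 517)
7^256 ≡ 119^2 = 14161 ≡ 202 (mod 517)
7^512 ≡ 202^2 = 40804 ≡ 478 (mod 517)
516 = 512 + 4 in binary powers of 2.
So 7^516 ≡ 478 · 333 ≡ 455 (mod 517).
Since 455 ≠ 1, base 7 is a Fermat witness: 517 is composite.

455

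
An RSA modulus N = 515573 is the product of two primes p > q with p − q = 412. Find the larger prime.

953

Since p = q + 412, we have 515573 = q(q + 412), so q² + 412q − 515573 = 0.
Discriminant: 412² + 4·515573 = 169744 + 2062292 = 2232036; √2232036 = 1494.
q = (−412 + 1494)/2 = 541, and p = q + 412 = 953.
Check: 541 · 953 = 515573.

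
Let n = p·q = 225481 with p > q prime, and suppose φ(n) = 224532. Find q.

φ(n) = (p−1)(q−1) = n − (p+q) + 1, so p + q = 225481 − 224532 + 1 = 950.
p and q are the roots of t² − 950t + 225481 = 0.
Discriminant: 950² − 4·225481 = 902500 − 901924 = 576; √576 = 24.
q = (950 − 24)/2 = 463, p = (950 + 24)/2 = 487.
Check: 463 · 487 = 225481.

463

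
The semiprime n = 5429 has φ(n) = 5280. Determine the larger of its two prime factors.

φ(n) = (p−1)(q−1) = n − (p+q) + 1, so p + q = 5429 − 5280 + 1 = 150.
p and q are the roots of t² − 150t + 5429 = 0.
Discriminant: 150² − 4·5429 = 22500 − 21716 = 784; √784 = 28.
q = (150 − 28)/2 = 61, p = (150 + 28)/2 = 89.
Check: 61 · 89 = 5429.

89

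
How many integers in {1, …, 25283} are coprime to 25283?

Factor: 25283 = 131 · 193.
φ(25283) = (131−1) · (193−1) = 130 · 192 = 24960.

24960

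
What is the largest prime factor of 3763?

71

3763 = 53 · 71
71 is prime.
So 3763 = 53 · 71; the largest prime factor is 71.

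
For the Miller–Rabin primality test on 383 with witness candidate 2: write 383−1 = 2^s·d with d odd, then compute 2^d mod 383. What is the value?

383 − 1 = 382 = 2^1 · 191, so d = 191.
2^1 ≡ 2 (mod 383)
2^2 ≡ 2^2 = 4 ≡ 4 (mod 383)
2^4 ≡ 4^2 = 16 ≡ 16 (mod 383)
2^8 ≡ 16^2 = 256 ≡ 256 (mod 383)
2^16 ≡ 256^2 = 65536 ≡ 43 (mod 383)
2^32 ≡ 43^2 = 1849 ≡ 317 (mod 383)
2^64 ≡ 317^2 = 100489 ≡ 143 (mod 383)
2^128 ≡ 143^2 = 20449 ≡ 150 (mod 383)
191 = 128 + 32 + 16 + 8 + 4 + 2 + 1 in binary powers of 2.
So 2^191 ≡ 150 · 317 · 43 · 256 · 16 · 4 · 2 ≡ 1 (mod 383).
Since 2^d ≡ 1 (mod 383), base 2 does not prove 383 composite.

1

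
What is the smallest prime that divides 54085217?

54085217 is odd.
Digit sum 32, not divisible by 3.
Ends in 7: not divisible by 5.
7: 54085217 = 7·7726459 + 4
11: 54085217 = 11·4916837 + 10
13: 54085217 = 13·4160401 + 4
17: 54085217 = 17·3181483 + 6
19: 54085217 = 19·2846590 + 7
23: 54085217 = 23·2351531 + 4
29: 54085217 = 29·1865007 + 14
31: 54085217 = 31·1744684 + 13
37: 54085217 = 37·1461762 + 23
41: 54085217 = 41·1319151 + 26
43: 54085217 = 43·1257795 + 32
47: 54085217 = 47·1150749 + 14
53: 54085217 = 53·1020475 + 42
59: 54085217 = 59·916698 + 35
61: 54085217 = 61·886642 + 55
67: 54085217 = 67·807242 + 3
71: 54085217 = 71·761763 + 44
73: 54085217 = 73·740893 + 28
79: 54085217 = 79·684623

79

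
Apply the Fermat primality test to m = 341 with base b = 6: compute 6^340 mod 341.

6^1 ≡ 6 (mod 341)
6^2 ≡ 6^2 = 36 ≡ 36 (mod 341)
6^4 ≡ 36^2 = 1296 ≡ 273 (mod 341)
6^8 ≡ 273^2 = 74529 ≡ 191 (mod 341)
6^16 ≡ 191^2 = 36481 ≡ 335 (mod 341)
6^32 ≡ 335^2 = 112225 ≡ 36 (mod 341)
6^64 ≡ 36^2 = 1296 ≡ 273 (mod 341)
6^128 ≡ 273^2 = 74529 ≡ 191 (mod 341)
6^256 ≡ 191^2 = 36481 ≡ 335 (mod 341)
340 = 256 + 64 + 16 + 4 in binary powers of 2.
So 6^340 ≡ 335 · 273 · 335 · 273 ≡ 56 (mod 341).
Since 56 ≠ 1, base 6 is a Fermat witness: 341 is composite.

56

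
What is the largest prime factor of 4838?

59

4838 = 2 · 2419
2419 = 41 · 59
59 is prime.
So 4838 = 2 · 41 · 59; the largest prime factor is 59.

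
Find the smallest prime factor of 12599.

12599 is odd.
Digit sum 26, not divisible by 3.
Ends in 9: not divisible by 5.
7: 12599 = 7·1799 + 6
11: 12599 = 11·1145 + 4
13: 12599 = 13·969 + 2
17: 12599 = 17·741 + 2
19: 12599 = 19·663 + 2
23: 12599 = 23·547 + 18
29: 12599 = 29·434 + 13
31: 12599 = 31·406 + 13
37: 12599 = 37·340 + 19
41: 12599 = 41·307 + 12
43: 12599 = 43·293

43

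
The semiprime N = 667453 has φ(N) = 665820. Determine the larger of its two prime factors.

823

φ(n) = (p−1)(q−1) = n − (p+q) + 1, so p + q = 667453 − 665820 + 1 = 1634.
p and q are the roots of t² − 1634t + 667453 = 0.
Discriminant: 1634² − 4·667453 = 2669956 − 2669812 = 144; √144 = 12.
q = (1634 − 12)/2 = 811, p = (1634 + 12)/2 = 823.
Check: 811 · 823 = 667453.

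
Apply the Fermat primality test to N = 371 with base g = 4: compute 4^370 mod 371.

4^1 ≡ 4 (mod 371)
4^2 ≡ 4^2 = 16 ≡ 16 (mod 371)
4^4 ≡ 16^2 = 256 ≡ 256 (mod 371)
4^8 ≡ 256^2 = 65536 ≡ 240 (mod 371)
4^16 ≡ 240^2 = 57600 ≡ 95 (mod 371)
4^32 ≡ 95^2 = 9025 ≡ 121 (mod 371)
4^64 ≡ 121^2 = 14641 ≡ 172 (mod 371)
4^128 ≡ 172^2 = 29584 ≡ 275 (mod 371)
4^256 ≡ 275^2 = 75625 ≡ 312 (mod 371)
370 = 256 + 64 + 32 + 16 + 2 in binary powers of 2.
So 4^370 ≡ 312 · 172 · 121 · 95 · 16 ≡ 333 (mod 371).
Since 333 ≠ 1, base 4 is a Fermat witness: 371 is composite.

333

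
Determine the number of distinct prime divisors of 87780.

6

87780 = 2^2 · 21945
21945 = 3 · 7315
7315 = 5 · 1463
1463 = 7 · 209
209 = 11 · 19
87780 = 2^2 · 3 · 5 · 7 · 11 · 19, which has 6 distinct prime factors.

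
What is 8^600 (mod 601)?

8^1 ≡ 8 (mod 601)
8^2 ≡ 8^2 = 64 ≡ 64 (mod 601)
8^4 ≡ 64^2 = 4096 ≡ 490 (mod 601)
8^8 ≡ 490^2 = 240100 ≡ 301 (mod 601)
8^16 ≡ 301^2 = 90601 ≡ 451 (mod 601)
8^32 ≡ 451^2 = 203401 ≡ 263 (mod 601)
8^64 ≡ 263^2 = 69169 ≡ 54 (mod 601)
8^128 ≡ 54^2 = 2916 ≡ 512 (mod 601)
8^256 ≡ 512^2 = 262144 ≡ 108 (mod 601)
8^512 ≡ 108^2 = 11664 ≡ 245 (mod 601)
600 = 512 + 64 + 16 + 8 in binary powers of 2.
So 8^600 ≡ 245 · 54 · 451 · 301 ≡ 1 (mod 601).
Since the result is 1, base 8 gives no evidence that 601 is composite.

1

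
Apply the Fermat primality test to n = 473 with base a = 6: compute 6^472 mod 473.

6^1 ≡ 6 (mod 473)
6^2 ≡ 6^2 = 36 ≡ 36 (mod 473)
6^4 ≡ 36^2 = 1296 ≡ 350 (mod 473)
6^8 ≡ 350^2 = 122500 ≡ 466 (mod 473)
6^16 ≡ 466^2 = 217156 ≡ 49 (mod 473)
6^32 ≡ 49^2 = 2401 ≡ 36 (mod 473)
6^64 ≡ 36^2 = 1296 ≡ 350 (mod 473)
6^128 ≡ 350^2 = 122500 ≡ 466 (mod 473)
6^256 ≡ 466^2 = 217156 ≡ 49 (mod 473)
472 = 256 + 128 + 64 + 16 + 8 in binary powers of 2.
So 6^472 ≡ 49 · 466 · 350 · 49 · 466 ≡ 135 (mod 473).
Since 135 ≠ 1, base 6 is a Fermat witness: 473 is composite.

135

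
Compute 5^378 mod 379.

1

5^1 ≡ 5 (mod 379)
5^2 ≡ 5^2 = 25 ≡ 25 (mod 379)
5^4 ≡ 25^2 = 625 ≡ 246 (mod 379)
5^8 ≡ 246^2 = 60516 ≡ 255 (mod 379)
5^16 ≡ 255^2 = 65025 ≡ 216 (mod 379)
5^32 ≡ 216^2 = 46656 ≡ 39 (mod 379)
5^64 ≡ 39^2 = 1521 ≡ 5 (mod 379)
5^128 ≡ 5^2 = 25 ≡ 25 (mod 379)
5^256 ≡ 25^2 = 625 ≡ 246 (mod 379)
378 = 256 + 64 + 32 + 16 + 8 + 2 in binary powers of 2.
So 5^378 ≡ 246 · 5 · 39 · 216 · 255 · 25 ≡ 1 (mod 379).
Since the result is 1, base 5 gives no evidence that 379 is composite.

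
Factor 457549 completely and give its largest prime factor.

457549 = 53 · 8633
8633 = 89 · 97
97 is prime.
So 457549 = 53 · 89 · 97; the largest prime factor is 97.

97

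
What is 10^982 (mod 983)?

1

10^1 ≡ 10 (mod 983)
10^2 ≡ 10^2 = 100 ≡ 100 (mod 983)
10^4 ≡ 100^2 = 10000 ≡ 170 (mod 983)
10^8 ≡ 170^2 = 28900 ≡ 393 (mod 983)
10^16 ≡ 393^2 = 154449 ≡ 118 (mod 983)
10^32 ≡ 118^2 = 13924 ≡ 162 (mod 983)
10^64 ≡ 162^2 = 26244 ≡ 686 (mod 983)
10^128 ≡ 686^2 = 470596 ≡ 722 (mod 983)
10^256 ≡ 722^2 = 521284 ≡ 294 (mod 983)
10^512 ≡ 294^2 = 86436 ≡ 915 (mod 983)
982 = 512 + 256 + 128 + 64 + 16 + 4 + 2 in binary powers of 2.
So 10^982 ≡ 915 · 294 · 722 · 686 · 118 · 170 · 100 ≡ 1 (mod 983).
Since the result is 1, base 10 gives no evidence that 983 is composite.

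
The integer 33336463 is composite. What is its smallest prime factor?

33336463 is odd.
Digit sum 31, not divisible by 3.
Ends in 3: not divisible by 5.
7: 33336463 = 7·4762351 + 6
11: 33336463 = 11·3030587 + 6
13: 33336463 = 13·2564343 + 4
17: 33336463 = 17·1960968 + 7
19: 33336463 = 19·1754550 + 13
23: 33336463 = 23·1449411 + 10
29: 33336463 = 29·1149533 + 6
31: 33336463 = 31·1075369 + 24
37: 33336463 = 37·900985 + 18
41: 33336463 = 41·813084 + 19
43: 33336463 = 43·775266 + 25
47: 33336463 = 47·709286 + 21
53: 33336463 = 53·628989 + 46
59: 33336463 = 59·565024 + 47
61: 33336463 = 61·546499 + 24
67: 33336463 = 67·497559 + 10
71: 33336463 = 71·469527 + 46
73: 33336463 = 73·456663 + 64
79: 33336463 = 79·421980 + 43
83: 33336463 = 83·401644 + 11
89: 33336463 = 89·374567

89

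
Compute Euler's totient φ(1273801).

Factor: 1273801 = 83 · 103 · 149.
φ(1273801) = (83−1) · (103−1) · (149−1) = 82 · 102 · 148 = 1237872.

1237872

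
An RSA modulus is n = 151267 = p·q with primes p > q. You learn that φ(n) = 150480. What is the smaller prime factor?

331

φ(n) = (p−1)(q−1) = n − (p+q) + 1, so p + q = 151267 − 150480 + 1 = 788.
p and q are the roots of t² − 788t + 151267 = 0.
Discriminant: 788² − 4·151267 = 620944 − 605068 = 15876; √15876 = 126.
q = (788 − 126)/2 = 331, p = (788 + 126)/2 = 457.
Check: 331 · 457 = 151267.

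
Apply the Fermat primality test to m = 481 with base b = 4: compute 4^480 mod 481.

417

4^1 ≡ 4 (mod 481)
4^2 ≡ 4^2 = 16 ≡ 16 (mod 481)
4^4 ≡ 16^2 = 256 ≡ 256 (mod 481)
4^8 ≡ 256^2 = 65536 ≡ 120 (mod 481)
4^16 ≡ 120^2 = 14400 ≡ 451 (mod 481)
4^32 ≡ 451^2 = 203401 ≡ 419 (mod 481)
4^64 ≡ 419^2 = 175561 ≡ 477 (mod 481)
4^128 ≡ 477^2 = 227529 ≡ 16 (mod 481)
4^256 ≡ 16^2 = 256 ≡ 256 (mod 481)
480 = 256 + 128 + 64 + 32 in binary powers of 2.
So 4^480 ≡ 256 · 16 · 477 · 419 ≡ 417 (mod 481).
Since 417 ≠ 1, base 4 is a Fermat witness: 481 is composite.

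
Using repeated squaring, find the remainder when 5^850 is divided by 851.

818

5^1 ≡ 5 (mod 851)
5^2 ≡ 5^2 = 25 ≡ 25 (mod 851)
5^4 ≡ 25^2 = 625 ≡ 625 (mod 851)
5^8 ≡ 625^2 = 390625 ≡ 16 (mod 851)
5^16 ≡ 16^2 = 256 ≡ 256 (mod 851)
5^32 ≡ 256^2 = 65536 ≡ 9 (mod 851)
5^64 ≡ 9^2 = 81 ≡ 81 (mod 851)
5^128 ≡ 81^2 = 6561 ≡ 604 (mod 851)
5^256 ≡ 604^2 = 364816 ≡ 588 (mod 851)
5^512 ≡ 588^2 = 345744 ≡ 238 (mod 851)
850 = 512 + 256 + 64 + 16 + 2 in binary powers of 2.
So 5^850 ≡ 238 · 588 · 81 · 256 · 25 ≡ 818 (mod 851).
Since 818 ≠ 1, base 5 is a Fermat witness: 851 is composite.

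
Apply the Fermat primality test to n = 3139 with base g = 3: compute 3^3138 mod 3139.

3^1 ≡ 3 (mod 3139)
3^2 ≡ 3^2 = 9 ≡ 9 (mod 3139)
3^4 ≡ 9^2 = 81 ≡ 81 (mod 3139)
3^8 ≡ 81^2 = 6561 ≡ 283 (mod 3139)
3^16 ≡ 283^2 = 80089 ≡ 1614 (mod 3139)
3^32 ≡ 1614^2 = 2604996 ≡ 2765 (mod 3139)
3^64 ≡ 2765^2 = 7645225 ≡ 1760 (mod 3139)
3^128 ≡ 1760^2 = 3097600 ≡ 2546 (mod 3139)
3^256 ≡ 2546^2 = 6482116 ≡ 81 (mod 3139)
3^512 ≡ 81^2 = 6561 ≡ 283 (mod 3139)
3^1024 ≡ 283^2 = 80089 ≡ 1614 (mod 3139)
3^2048 ≡ 1614^2 = 2604996 ≡ 2765 (mod 3139)
3138 = 2048 + 1024 + 64 + 2 in binary powers of 2.
So 3^3138 ≡ 2765 · 1614 · 1760 · 9 ≡ 656 (mod 3139).
Since 656 ≠ 1, base 3 is a Fermat witness: 3139 is composite.

656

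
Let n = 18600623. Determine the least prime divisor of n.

97

18600623 is odd.
Digit sum 26, not divisible by 3.
Ends in 3: not divisible by 5.
7: 18600623 = 7·2657231 + 6
11: 18600623 = 11·1690965 + 8
13: 18600623 = 13·1430817 + 2
17: 18600623 = 17·1094154 + 5
19: 18600623 = 19·978980 + 3
23: 18600623 = 23·808722 + 17
29: 18600623 = 29·641400 + 23
31: 18600623 = 31·600020 + 3
37: 18600623 = 37·502719 + 20
41: 18600623 = 41·453673 + 30
43: 18600623 = 43·432572 + 27
47: 18600623 = 47·395757 + 44
53: 18600623 = 53·350955 + 8
59: 18600623 = 59·315264 + 47
61: 18600623 = 61·304928 + 15
67: 18600623 = 67·277621 + 16
71: 18600623 = 71·261980 + 43
73: 18600623 = 73·254803 + 4
79: 18600623 = 79·235450 + 73
83: 18600623 = 83·224103 + 74
89: 18600623 = 89·208995 + 68
97: 18600623 = 97·191759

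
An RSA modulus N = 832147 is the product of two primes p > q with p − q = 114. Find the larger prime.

Since p = q + 114, we have 832147 = q(q + 114), so q² + 114q − 832147 = 0.
Discriminant: 114² + 4·832147 = 12996 + 3328588 = 3341584; √3341584 = 1828.
q = (−114 + 1828)/2 = 857, and p = q + 114 = 971.
Check: 857 · 971 = 832147.

971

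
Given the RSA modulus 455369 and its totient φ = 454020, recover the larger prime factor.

691

φ(n) = (p−1)(q−1) = n − (p+q) + 1, so p + q = 455369 − 454020 + 1 = 1350.
p and q are the roots of t² − 1350t + 455369 = 0.
Discriminant: 1350² − 4·455369 = 1822500 − 1821476 = 1024; √1024 = 32.
q = (1350 − 32)/2 = 659, p = (1350 + 32)/2 = 691.
Check: 659 · 691 = 455369.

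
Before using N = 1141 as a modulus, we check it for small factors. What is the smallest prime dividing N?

7

1141 is odd.
Digit sum 7, not divisible by 3.
Ends in 1: not divisible by 5.
7: 1141 = 7·163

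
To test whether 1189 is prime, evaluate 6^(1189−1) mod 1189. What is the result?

6^1 ≡ 6 (mod 1189)
6^2 ≡ 6^2 = 36 ≡ 36 (mod 1189)
6^4 ≡ 36^2 = 1296 ≡ 107 (mod 1189)
6^8 ≡ 107^2 = 11449 ≡ 748 (mod 1189)
6^16 ≡ 748^2 = 559504 ≡ 674 (mod 1189)
6^32 ≡ 674^2 = 454276 ≡ 78 (mod 1189)
6^64 ≡ 78^2 = 6084 ≡ 139 (mod 1189)
6^128 ≡ 139^2 = 19321 ≡ 297 (mod 1189)
6^256 ≡ 297^2 = 88209 ≡ 223 (mod 1189)
6^512 ≡ 223^2 = 49729 ≡ 980 (mod 1189)
6^1024 ≡ 980^2 = 960400 ≡ 877 (mod 1189)
1188 = 1024 + 128 + 32 + 4 in binary powers of 2.
So 6^1188 ≡ 877 · 297 · 78 · 107 ≡ 605 (mod 1189).
Since 605 ≠ 1, base 6 is a Fermat witness: 1189 is composite.

605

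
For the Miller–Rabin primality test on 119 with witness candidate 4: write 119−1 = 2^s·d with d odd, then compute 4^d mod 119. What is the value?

119 − 1 = 118 = 2^1 · 59, so d = 59.
4^1 ≡ 4 (mod 119)
4^2 ≡ 4^2 = 16 ≡ 16 (mod 119)
4^4 ≡ 16^2 = 256 ≡ 18 (mod 119)
4^8 ≡ 18^2 = 324 ≡ 86 (mod 119)
4^16 ≡ 86^2 = 7396 ≡ 18 (mod 119)
4^32 ≡ 18^2 = 324 ≡ 86 (mod 119)
59 = 32 + 16 + 8 + 2 + 1 in binary powers of 2.
So 4^59 ≡ 86 · 18 · 86 · 16 · 4 ≡ 30 (mod 119).
Squaring chain: 30; never reaches −1, so base 4 is a Miller–Rabin witness that 119 is composite.

30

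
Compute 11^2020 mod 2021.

1741

11^1 ≡ 11 (mod 2021)
11^2 ≡ 11^2 = 121 ≡ 121 (mod 2021)
11^4 ≡ 121^2 = 14641 ≡ 494 (mod 2021)
11^8 ≡ 494^2 = 244036 ≡ 1516 (mod 2021)
11^16 ≡ 1516^2 = 2298256 ≡ 379 (mod 2021)
11^32 ≡ 379^2 = 143641 ≡ 150 (mod 2021)
11^64 ≡ 150^2 = 22500 ≡ 269 (mod 2021)
11^128 ≡ 269^2 = 72361 ≡ 1626 (mod 2021)
11^256 ≡ 1626^2 = 2643876 ≡ 408 (mod 2021)
11^512 ≡ 408^2 = 166464 ≡ 742 (mod 2021)
11^1024 ≡ 742^2 = 550564 ≡ 852 (mod 2021)
2020 = 1024 + 512 + 256 + 128 + 64 + 32 + 4 in binary powers of 2.
So 11^2020 ≡ 852 · 742 · 408 · 1626 · 269 · 150 · 494 ≡ 1741 (mod 2021).
Since 1741 ≠ 1, base 11 is a Fermat witness: 2021 is composite.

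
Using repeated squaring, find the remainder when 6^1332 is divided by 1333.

1

6^1 ≡ 6 (mod 1333)
6^2 ≡ 6^2 = 36 ≡ 36 (mod 1333)
6^4 ≡ 36^2 = 1296 ≡ 1296 (mod 1333)
6^8 ≡ 1296^2 = 1679616 ≡ 36 (mod 1333)
6^16 ≡ 36^2 = 1296 ≡ 1296 (mod 1333)
6^32 ≡ 1296^2 = 1679616 ≡ 36 (mod 1333)
6^64 ≡ 36^2 = 1296 ≡ 1296 (mod 1333)
6^128 ≡ 1296^2 = 1679616 ≡ 36 (mod 1333)
6^256 ≡ 36^2 = 1296 ≡ 1296 (mod 1333)
6^512 ≡ 1296^2 = 1679616 ≡ 36 (mod 1333)
6^1024 ≡ 36^2 = 1296 ≡ 1296 (mod 1333)
1332 = 1024 + 256 + 32 + 16 + 4 in binary powers of 2.
So 6^1332 ≡ 1296 · 1296 · 36 · 1296 · 1296 ≡ 1 (mod 1333).
Since the result is 1, base 6 gives no evidence that 1333 is composite.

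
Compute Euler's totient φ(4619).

4440

Factor: 4619 = 31 · 149.
φ(4619) = (31−1) · (149−1) = 30 · 148 = 4440.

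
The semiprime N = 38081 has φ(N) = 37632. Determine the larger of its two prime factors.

φ(n) = (p−1)(q−1) = n − (p+q) + 1, so p + q = 38081 − 37632 + 1 = 450.
p and q are the roots of t² − 450t + 38081 = 0.
Discriminant: 450² − 4·38081 = 202500 − 152324 = 50176; √50176 = 224.
q = (450 − 224)/2 = 113, p = (450 + 224)/2 = 337.
Check: 113 · 337 = 38081.

337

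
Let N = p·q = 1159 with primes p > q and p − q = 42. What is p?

Since p = q + 42, we have 1159 = q(q + 42), so q² + 42q − 1159 = 0.
Discriminant: 42² + 4·1159 = 1764 + 4636 = 6400; √6400 = 80.
q = (−42 + 80)/2 = 19, and p = q + 42 = 61.
Check: 19 · 61 = 1159.

61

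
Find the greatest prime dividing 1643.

53

1643 = 31 · 53
53 is prime.
So 1643 = 31 · 53; the largest prime factor is 53.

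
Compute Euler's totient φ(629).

576

Factor: 629 = 17 · 37.
φ(629) = (17−1) · (37−1) = 16 · 36 = 576.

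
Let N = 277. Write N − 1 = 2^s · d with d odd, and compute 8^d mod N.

277 − 1 = 276 = 2^2 · 69, so d = 69.
8^1 ≡ 8 (mod 277)
8^2 ≡ 8^2 = 64 ≡ 64 (mod 277)
8^4 ≡ 64^2 = 4096 ≡ 218 (mod 277)
8^8 ≡ 218^2 = 47524 ≡ 157 (mod 277)
8^16 ≡ 157^2 = 24649 ≡ 273 (mod 277)
8^32 ≡ 273^2 = 74529 ≡ 16 (mod 277)
8^64 ≡ 16^2 = 256 ≡ 256 (mod 277)
69 = 64 + 4 + 1 in binary powers of 2.
So 8^69 ≡ 256 · 218 · 8 ≡ 217 (mod 277).
Squaring chain: 217 → 276; reaches −1, so base 8 does not prove 277 composite.

217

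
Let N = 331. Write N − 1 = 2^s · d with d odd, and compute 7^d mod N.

331 − 1 = 330 = 2^1 · 165, so d = 165.
7^1 ≡ 7 (mod 331)
7^2 ≡ 7^2 = 49 ≡ 49 (mod 331)
7^4 ≡ 49^2 = 2401 ≡ 84 (mod 331)
7^8 ≡ 84^2 = 7056 ≡ 105 (mod 331)
7^16 ≡ 105^2 = 11025 ≡ 102 (mod 331)
7^32 ≡ 102^2 = 10404 ≡ 143 (mod 331)
7^64 ≡ 143^2 = 20449 ≡ 258 (mod 331)
7^128 ≡ 258^2 = 66564 ≡ 33 (mod 331)
165 = 128 + 32 + 4 + 1 in binary powers of 2.
So 7^165 ≡ 33 · 143 · 84 · 7 ≡ 330 (mod 331).
Since 7^d ≡ 330 (mod 331), base 7 does not prove 331 composite.

330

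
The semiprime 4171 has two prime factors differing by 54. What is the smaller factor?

43

Since p = q + 54, we have 4171 = q(q + 54), so q² + 54q − 4171 = 0.
Discriminant: 54² + 4·4171 = 2916 + 16684 = 19600; √19600 = 140.
q = (−54 + 140)/2 = 43, and p = q + 54 = 97.
Check: 43 · 97 = 4171.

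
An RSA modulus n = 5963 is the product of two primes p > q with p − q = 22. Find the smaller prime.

67

Since p = q + 22, we have 5963 = q(q + 22), so q² + 22q − 5963 = 0.
Discriminant: 22² + 4·5963 = 484 + 23852 = 24336; √24336 = 156.
q = (−22 + 156)/2 = 67, and p = q + 22 = 89.
Check: 67 · 89 = 5963.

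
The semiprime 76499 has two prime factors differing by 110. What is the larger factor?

337

Since p = q + 110, we have 76499 = q(q + 110), so q² + 110q − 76499 = 0.
Discriminant: 110² + 4·76499 = 12100 + 305996 = 318096; √318096 = 564.
q = (−110 + 564)/2 = 227, and p = q + 110 = 337.
Check: 227 · 337 = 76499.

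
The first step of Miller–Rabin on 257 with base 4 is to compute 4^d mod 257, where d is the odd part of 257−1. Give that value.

257 − 1 = 256 = 2^8 · 1, so d = 1.
4^1 ≡ 4 (mod 257)
1 = 1 in binary powers of 2.
So 4^1 ≡ 4 ≡ 4 (mod 257).
Squaring chain: 4 → 16 → 256 → 1 → 1 → 1 → 1 → 1; reaches −1, so base 4 does not prove 257 composite.

4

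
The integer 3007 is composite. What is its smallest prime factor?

3007 is odd.
Digit sum 10, not divisible by 3.
Ends in 7: not divisible by 5.
7: 3007 = 7·429 + 4
11: 3007 = 11·273 + 4
13: 3007 = 13·231 + 4
17: 3007 = 17·176 + 15
19: 3007 = 19·158 + 5
23: 3007 = 23·130 + 17
29: 3007 = 29·103 + 20
31: 3007 = 31·97

31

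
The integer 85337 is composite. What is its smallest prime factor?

85337 is odd.
Digit sum 26, not divisible by 3.
Ends in 7: not divisible by 5.
7: 85337 = 7·12191

7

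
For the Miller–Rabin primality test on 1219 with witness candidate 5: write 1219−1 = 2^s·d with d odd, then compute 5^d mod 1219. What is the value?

1219 − 1 = 1218 = 2^1 · 609, so d = 609.
5^1 ≡ 5 (mod 1219)
5^2 ≡ 5^2 = 25 ≡ 25 (mod 1219)
5^4 ≡ 25^2 = 625 ≡ 625 (mod 1219)
5^8 ≡ 625^2 = 390625 ≡ 545 (mod 1219)
5^16 ≡ 545^2 = 297025 ≡ 808 (mod 1219)
5^32 ≡ 808^2 = 652864 ≡ 699 (mod 1219)
5^64 ≡ 699^2 = 488601 ≡ 1001 (mod 1219)
5^128 ≡ 1001^2 = 1002001 ≡ 1202 (mod 1219)
5^256 ≡ 1202^2 = 1444804 ≡ 289 (mod 1219)
5^512 ≡ 289^2 = 83521 ≡ 629 (mod 1219)
609 = 512 + 64 + 32 + 1 in binary powers of 2.
So 5^609 ≡ 629 · 1001 · 699 · 5 ≡ 1146 (mod 1219).
Squaring chain: 1146; never reaches −1, so base 5 is a Miller–Rabin witness that 1219 is composite.

1146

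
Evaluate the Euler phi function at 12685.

9744

Factor: 12685 = 5 · 43 · 59.
φ(12685) = (5−1) · (43−1) · (59−1) = 4 · 42 · 58 = 9744.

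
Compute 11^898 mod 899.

382

11^1 ≡ 11 (mod 899)
11^2 ≡ 11^2 = 121 ≡ 121 (mod 899)
11^4 ≡ 121^2 = 14641 ≡ 257 (mod 899)
11^8 ≡ 257^2 = 66049 ≡ 422 (mod 899)
11^16 ≡ 422^2 = 178084 ≡ 82 (mod 899)
11^32 ≡ 82^2 = 6724 ≡ 431 (mod 899)
11^64 ≡ 431^2 = 185761 ≡ 567 (mod 899)
11^128 ≡ 567^2 = 321489 ≡ 546 (mod 899)
11^256 ≡ 546^2 = 298116 ≡ 547 (mod 899)
11^512 ≡ 547^2 = 299209 ≡ 741 (mod 899)
898 = 512 + 256 + 128 + 2 in binary powers of 2.
So 11^898 ≡ 741 · 547 · 546 · 121 ≡ 382 (mod 899).
Since 382 ≠ 1, base 11 is a Fermat witness: 899 is composite.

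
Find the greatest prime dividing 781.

71

781 = 11 · 71
71 is prime.
So 781 = 11 · 71; the largest prime factor is 71.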